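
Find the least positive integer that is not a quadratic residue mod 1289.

3

(2/1289) = +1, so 2 is a residue.
(3/1289) = −1, so 3 is the smallest positive non-residue mod 1289.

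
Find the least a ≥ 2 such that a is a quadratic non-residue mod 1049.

3

(2/1049) = +1, so 2 is a residue.
(3/1049) = −1, so 3 is the smallest positive non-residue mod 1049.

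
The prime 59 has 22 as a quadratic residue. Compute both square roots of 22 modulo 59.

9, 50

Since 59 ≡ 3 (mod 4), a square root of 22 is 22^((59+1)/4) = 22^15 mod 59.
Repeated squaring: 22^2≡12, 22^4≡26, 22^8≡27 (mod 59).
22^15 = 22^(8+4+2+1) ≡ 9 (mod 59).
Check: 9² = 81 ≡ 22 (mod 59). The two roots are 9 and 50.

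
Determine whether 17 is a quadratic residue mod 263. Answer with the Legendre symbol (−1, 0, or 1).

1

Euler's criterion: (17/263) ≡ 17^131 (mod 263).
17^2 ≡ 26 (mod 263)
17^4 ≡ 150 (mod 263)
17^8 ≡ 145 (mod 263)
17^16 ≡ 248 (mod 263)
17^32 ≡ 225 (mod 263)
17^64 ≡ 129 (mod 263)
17^128 ≡ 72 (mod 263)
17^131 = 17^(128+2+1) ≡ 1 (mod 263).
Result is 1, so (17/263) = 1.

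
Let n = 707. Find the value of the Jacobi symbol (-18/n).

1

First reduce: -18 ≡ 689 (mod 707).
Reciprocity: 689 ≡ 1 and 707 ≡ 3 (mod 4), so (689/707) = +(707/689).
Reduce top mod 689: now compute (18/689).
Pull out 2: since 689 ≡ 1 (mod 8), (2/689) = +1.
Reciprocity: 9 ≡ 1 and 689 ≡ 1 (mod 4), so (9/689) = +(689/9).
Reduce top mod 9: now compute (5/9).
Reciprocity: 5 ≡ 1 and 9 ≡ 1 (mod 4), so (5/9) = +(9/5).
Reduce top mod 5: now compute (4/5).
Pull out 2^2: since 5 ≡ 5 (mod 8), (2/5) = -1, so (2/5)^2 = +1.
Reached (1/5) = 1. Collecting the sign flips along the way, the symbol is +1.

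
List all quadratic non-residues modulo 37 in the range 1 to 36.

Square k = 1,…,18 (k and 37−k give the same square):
1²=1, 2²=4, 3²=9, 4²=16, 5²=25, 6²=36, 7²≡12, 8²≡27, 9²≡7, 10²≡26, 11²≡10, 12²≡33, 13²≡21, 14²≡11, 15²≡3, 16²≡34, 17²≡30, 18²≡28 (mod 37).
The residues are {1, 3, 4, 7, 9, 10, 11, 12, 16, 21, 25, 26, 27, 28, 30, 33, 34, 36}; the non-residues are the remaining 18 nonzero classes.

2,5,6,8,13,14,15,17,18,19,20,22,23,24,29,31,32,35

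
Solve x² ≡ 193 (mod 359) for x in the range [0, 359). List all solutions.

Since 359 ≡ 3 (mod 4), a square root of 193 is 193^((359+1)/4) = 193^90 mod 359.
Repeated squaring: 193^2≡272, 193^4≡30, 193^8≡182, 193^16≡96, 193^32≡241, 193^64≡282 (mod 359).
193^90 = 193^(64+16+8+2) ≡ 158 (mod 359).
Check: 158² = 24964 ≡ 193 (mod 359). The two roots are 158 and 201.

158, 201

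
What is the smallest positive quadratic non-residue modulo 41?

(2/41) = +1, so 2 is a residue.
(3/41) = −1, so 3 is the smallest positive non-residue mod 41.

3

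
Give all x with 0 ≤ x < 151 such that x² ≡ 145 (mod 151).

Since 151 ≡ 3 (mod 4), a square root of 145 is 145^((151+1)/4) = 145^38 mod 151.
Repeated squaring: 145^2≡36, 145^4≡88, 145^8≡43, 145^16≡37, 145^32≡10 (mod 151).
145^38 = 145^(32+4+2) ≡ 121 (mod 151).
Check: 121² = 14641 ≡ 145 (mod 151). The two roots are 30 and 121.

30, 121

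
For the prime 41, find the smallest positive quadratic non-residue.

(2/41) = +1, so 2 is a residue.
(3/41) = −1, so 3 is the smallest positive non-residue mod 41.

3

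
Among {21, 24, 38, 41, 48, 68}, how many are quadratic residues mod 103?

3

(21/103) = -1 → non-residue.
(24/103) = -1 → non-residue.
(38/103) = +1 → QR.
(41/103) = +1 → QR.
(48/103) = -1 → non-residue.
(68/103) = +1 → QR.
Total quadratic residues among the 6: 3.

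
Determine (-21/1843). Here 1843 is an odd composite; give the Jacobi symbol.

-1

First reduce: -21 ≡ 1822 (mod 1843).
Pull out 2: since 1843 ≡ 3 (mod 8), (2/1843) = -1.
Reciprocity: 911 ≡ 3 and 1843 ≡ 3 (mod 4), so (911/1843) = −(1843/911).
Reduce top mod 911: now compute (21/911).
Reciprocity: 21 ≡ 1 and 911 ≡ 3 (mod 4), so (21/911) = +(911/21).
Reduce top mod 21: now compute (8/21).
Pull out 2^3: since 21 ≡ 5 (mod 8), (2/21) = -1, so (2/21)^3 = -1.
Reached (1/21) = 1. Collecting the sign flips along the way, the symbol is -1.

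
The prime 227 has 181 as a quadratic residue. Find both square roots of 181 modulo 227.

33, 194

Since 227 ≡ 3 (mod 4), a square root of 181 is 181^((227+1)/4) = 181^57 mod 227.
Repeated squaring: 181^2≡73, 181^4≡108, 181^8≡87, 181^16≡78, 181^32≡182 (mod 227).
181^57 = 181^(32+16+8+1) ≡ 33 (mod 227).
Check: 33² = 1089 ≡ 181 (mod 227). The two roots are 33 and 194.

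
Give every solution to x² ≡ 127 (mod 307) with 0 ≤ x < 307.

Since 307 ≡ 3 (mod 4), a square root of 127 is 127^((307+1)/4) = 127^77 mod 307.
Repeated squaring: 127^2≡165, 127^4≡209, 127^8≡87, 127^16≡201, 127^32≡184, 127^64≡86 (mod 307).
127^77 = 127^(64+8+4+1) ≡ 110 (mod 307).
Check: 110² = 12100 ≡ 127 (mod 307). The two roots are 110 and 197.

110, 197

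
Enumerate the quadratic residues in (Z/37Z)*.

Square k = 1,…,18 (k and 37−k give the same square):
1²=1, 2²=4, 3²=9, 4²=16, 5²=25, 6²=36, 7²≡12, 8²≡27, 9²≡7, 10²≡26, 11²≡10, 12²≡33, 13²≡21, 14²≡11, 15²≡3, 16²≡34, 17²≡30, 18²≡28 (mod 37).
So the quadratic residues mod 37 are {1, 3, 4, 7, 9, 10, 11, 12, 16, 21, 25, 26, 27, 28, 30, 33, 34, 36}.

1, 3, 4, 7, 9, 10, 11, 12, 16, 21, 25, 26, 27, 28, 30, 33, 34, 36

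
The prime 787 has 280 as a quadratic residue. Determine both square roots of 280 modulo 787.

364, 423

Since 787 ≡ 3 (mod 4), a square root of 280 is 280^((787+1)/4) = 280^197 mod 787.
Repeated squaring: 280^2≡487, 280^4≡282, 280^8≡37, 280^16≡582, 280^32≡314, 280^64≡221, 280^128≡47 (mod 787).
280^197 = 280^(128+64+4+1) ≡ 423 (mod 787).
Check: 423² = 178929 ≡ 280 (mod 787). The two roots are 364 and 423.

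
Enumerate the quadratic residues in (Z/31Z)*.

1 2 4 5 7 8 9 10 14 16 18 19 20 25 28

Square k = 1,…,15 (k and 31−k give the same square):
1²=1, 2²=4, 3²=9, 4²=16, 5²=25, 6²≡5, 7²≡18, 8²≡2, 9²≡19, 10²≡7, 11²≡28, 12²≡20, 13²≡14, 14²≡10, 15²≡8 (mod 31).
So the quadratic residues mod 31 are {1, 2, 4, 5, 7, 8, 9, 10, 14, 16, 18, 19, 20, 25, 28}.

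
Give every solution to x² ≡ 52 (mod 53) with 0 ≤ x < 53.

23, 30

53 ≡ 1 (mod 4), so we find a root by search.
Trying successive values, 23² = 529 ≡ 52 (mod 53). The other root is 53 − 23 = 30.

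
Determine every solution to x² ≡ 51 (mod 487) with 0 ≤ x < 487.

Since 487 ≡ 3 (mod 4), a square root of 51 is 51^((487+1)/4) = 51^122 mod 487.
Repeated squaring: 51^2≡166, 51^4≡284, 51^8≡301, 51^16≡19, 51^32≡361, 51^64≡292 (mod 487).
51^122 = 51^(64+32+16+8+2) ≡ 138 (mod 487).
Check: 138² = 19044 ≡ 51 (mod 487). The two roots are 138 and 349.

138, 349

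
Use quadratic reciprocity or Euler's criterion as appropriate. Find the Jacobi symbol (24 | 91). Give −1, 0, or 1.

Pull out 2^3: since 91 ≡ 3 (mod 8), (2/91) = -1, so (2/91)^3 = -1.
Reciprocity: 3 ≡ 3 and 91 ≡ 3 (mod 4), so (3/91) = −(91/3).
Reduce top mod 3: now compute (1/3).
Reached (1/3) = 1. Collecting the sign flips along the way, the symbol is +1.

1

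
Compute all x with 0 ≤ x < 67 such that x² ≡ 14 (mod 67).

9, 58

Since 67 ≡ 3 (mod 4), a square root of 14 is 14^((67+1)/4) = 14^17 mod 67.
Repeated squaring: 14^2≡62, 14^4≡25, 14^8≡22, 14^16≡15 (mod 67).
14^17 = 14^(16+1) ≡ 9 (mod 67).
Check: 9² = 81 ≡ 14 (mod 67). The two roots are 9 and 58.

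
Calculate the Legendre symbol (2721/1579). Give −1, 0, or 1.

-1

First reduce: 2721 ≡ 1142 (mod 1579).
Pull out 2: since 1579 ≡ 3 (mod 8), (2/1579) = -1.
Reciprocity: 571 ≡ 3 and 1579 ≡ 3 (mod 4), so (571/1579) = −(1579/571).
Reduce top mod 571: now compute (437/571).
Reciprocity: 437 ≡ 1 and 571 ≡ 3 (mod 4), so (437/571) = +(571/437).
Reduce top mod 437: now compute (134/437).
Pull out 2: since 437 ≡ 5 (mod 8), (2/437) = -1.
Reciprocity: 67 ≡ 3 and 437 ≡ 1 (mod 4), so (67/437) = +(437/67).
Reduce top mod 67: now compute (35/67).
Reciprocity: 35 ≡ 3 and 67 ≡ 3 (mod 4), so (35/67) = −(67/35).
Reduce top mod 35: now compute (32/35).
Pull out 2^5: since 35 ≡ 3 (mod 8), (2/35) = -1, so (2/35)^5 = -1.
Reached (1/35) = 1. Collecting the sign flips along the way, the symbol is -1.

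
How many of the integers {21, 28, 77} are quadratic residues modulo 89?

1

(21/89) = +1 → QR.
(28/89) = -1 → non-residue.
(77/89) = -1 → non-residue.
Total quadratic residues among the 3: 1.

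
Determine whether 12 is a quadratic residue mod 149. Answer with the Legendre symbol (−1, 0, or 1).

-1

Pull out 2^2: since 149 ≡ 5 (mod 8), (2/149) = -1, so (2/149)^2 = +1.
Reciprocity: 3 ≡ 3 and 149 ≡ 1 (mod 4), so (3/149) = +(149/3).
Reduce top mod 3: now compute (2/3).
Pull out 2: since 3 ≡ 3 (mod 8), (2/3) = -1.
Reached (1/3) = 1. Collecting the sign flips along the way, the symbol is -1.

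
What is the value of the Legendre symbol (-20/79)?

-1

Euler's criterion: (-20/79) ≡ 59^39 (mod 79).
59^2 ≡ 5 (mod 79)
59^4 ≡ 25 (mod 79)
59^8 ≡ 72 (mod 79)
59^16 ≡ 49 (mod 79)
59^32 ≡ 31 (mod 79)
59^39 = 59^(32+4+2+1) ≡ 78 (mod 79).
Result is 78 ≡ −1, so (-20/79) = −1.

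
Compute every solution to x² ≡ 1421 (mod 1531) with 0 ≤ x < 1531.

179, 1352

Since 1531 ≡ 3 (mod 4), a square root of 1421 is 1421^((1531+1)/4) = 1421^383 mod 1531.
Repeated squaring: 1421^2≡1383, 1421^4≡470, 1421^8≡436, 1421^16≡252, 1421^32≡733, 1421^64≡1439, 1421^128≡809, 1421^256≡744 (mod 1531).
1421^383 = 1421^(256+64+32+16+8+4+2+1) ≡ 179 (mod 1531).
Check: 179² = 32041 ≡ 1421 (mod 1531). The two roots are 179 and 1352.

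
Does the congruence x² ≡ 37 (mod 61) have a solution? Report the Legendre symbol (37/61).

-1

Euler's criterion: (37/61) ≡ 37^30 (mod 61).
37^2 ≡ 27 (mod 61)
37^4 ≡ 58 (mod 61)
37^8 ≡ 9 (mod 61)
37^16 ≡ 20 (mod 61)
37^30 = 37^(16+8+4+2) ≡ 60 (mod 61).
Result is 60 ≡ −1, so (37/61) = −1.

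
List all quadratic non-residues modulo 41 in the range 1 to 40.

Square k = 1,…,20 (k and 41−k give the same square):
1²=1, 2²=4, 3²=9, 4²=16, 5²=25, 6²=36, 7²≡8, 8²≡23, 9²≡40, 10²≡18, 11²≡39, 12²≡21, 13²≡5, 14²≡32, 15²≡20, 16²≡10, 17²≡2, 18²≡37, 19²≡33, 20²≡31 (mod 41).
The residues are {1, 2, 4, 5, 8, 9, 10, 16, 18, 20, 21, 23, 25, 31, 32, 33, 36, 37, 39, 40}; the non-residues are the remaining 20 nonzero classes.

3 6 7 11 12 13 14 15 17 19 22 24 26 27 28 29 30 34 35 38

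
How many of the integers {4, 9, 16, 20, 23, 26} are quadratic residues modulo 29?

(4/29) = +1 → QR.
(9/29) = +1 → QR.
(16/29) = +1 → QR.
(20/29) = +1 → QR.
(23/29) = +1 → QR.
(26/29) = -1 → non-residue.
Total quadratic residues among the 6: 5.

5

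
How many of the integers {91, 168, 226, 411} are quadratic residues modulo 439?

(91/439) = +1 → QR.
(168/439) = -1 → non-residue.
(226/439) = +1 → QR.
(411/439) = -1 → non-residue.
Total quadratic residues among the 4: 2.

2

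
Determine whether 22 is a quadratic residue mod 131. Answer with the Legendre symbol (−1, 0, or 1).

-1

Pull out 2: since 131 ≡ 3 (mod 8), (2/131) = -1.
Reciprocity: 11 ≡ 3 and 131 ≡ 3 (mod 4), so (11/131) = −(131/11).
Reduce top mod 11: now compute (10/11).
Pull out 2: since 11 ≡ 3 (mod 8), (2/11) = -1.
Reciprocity: 5 ≡ 1 and 11 ≡ 3 (mod 4), so (5/11) = +(11/5).
Reduce top mod 5: now compute (1/5).
Reached (1/5) = 1. Collecting the sign flips along the way, the symbol is -1.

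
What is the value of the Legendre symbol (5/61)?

1

Euler's criterion: (5/61) ≡ 5^30 (mod 61).
5^2 ≡ 25 (mod 61)
5^4 ≡ 15 (mod 61)
5^8 ≡ 42 (mod 61)
5^16 ≡ 56 (mod 61)
5^30 = 5^(16+8+4+2) ≡ 1 (mod 61).
Result is 1, so (5/61) = 1.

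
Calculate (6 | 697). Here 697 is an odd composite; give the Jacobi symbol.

Pull out 2: since 697 ≡ 1 (mod 8), (2/697) = +1.
Reciprocity: 3 ≡ 3 and 697 ≡ 1 (mod 4), so (3/697) = +(697/3).
Reduce top mod 3: now compute (1/3).
Reached (1/3) = 1. Collecting the sign flips along the way, the symbol is +1.

1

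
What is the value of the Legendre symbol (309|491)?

Euler's criterion: (309/491) ≡ 309^245 (mod 491).
309^2 ≡ 227 (mod 491)
309^4 ≡ 465 (mod 491)
309^8 ≡ 185 (mod 491)
309^16 ≡ 346 (mod 491)
309^32 ≡ 403 (mod 491)
309^64 ≡ 379 (mod 491)
309^128 ≡ 269 (mod 491)
309^245 = 309^(128+64+32+16+4+1) ≡ 490 (mod 491).
Result is 490 ≡ −1, so (309/491) = −1.

-1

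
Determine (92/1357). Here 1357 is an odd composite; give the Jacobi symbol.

Pull out 2^2: since 1357 ≡ 5 (mod 8), (2/1357) = -1, so (2/1357)^2 = +1.
Reciprocity: 23 ≡ 3 and 1357 ≡ 1 (mod 4), so (23/1357) = +(1357/23).
Reduce top mod 23: now compute (0/23).
Top reduces to 0: gcd > 1, so the symbol is 0.

0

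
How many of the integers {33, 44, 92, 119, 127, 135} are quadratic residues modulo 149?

3

(33/149) = +1 → QR.
(44/149) = -1 → non-residue.
(92/149) = -1 → non-residue.
(119/149) = +1 → QR.
(127/149) = +1 → QR.
(135/149) = -1 → non-residue.
Total quadratic residues among the 6: 3.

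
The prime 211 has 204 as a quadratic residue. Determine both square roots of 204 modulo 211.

Since 211 ≡ 3 (mod 4), a square root of 204 is 204^((211+1)/4) = 204^53 mod 211.
Repeated squaring: 204^2≡49, 204^4≡80, 204^8≡70, 204^16≡47, 204^32≡99 (mod 211).
204^53 = 204^(32+16+4+1) ≡ 170 (mod 211).
Check: 170² = 28900 ≡ 204 (mod 211). The two roots are 41 and 170.

41, 170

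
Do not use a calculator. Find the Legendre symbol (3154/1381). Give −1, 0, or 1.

First reduce: 3154 ≡ 392 (mod 1381).
Pull out 2^3: since 1381 ≡ 5 (mod 8), (2/1381) = -1, so (2/1381)^3 = -1.
Reciprocity: 49 ≡ 1 and 1381 ≡ 1 (mod 4), so (49/1381) = +(1381/49).
Reduce top mod 49: now compute (9/49).
Reciprocity: 9 ≡ 1 and 49 ≡ 1 (mod 4), so (9/49) = +(49/9).
Reduce top mod 9: now compute (4/9).
Pull out 2^2: since 9 ≡ 1 (mod 8), (2/9) = +1, so (2/9)^2 = +1.
Reached (1/9) = 1. Collecting the sign flips along the way, the symbol is -1.

-1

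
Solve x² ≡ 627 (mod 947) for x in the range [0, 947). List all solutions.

201, 746

Since 947 ≡ 3 (mod 4), a square root of 627 is 627^((947+1)/4) = 627^237 mod 947.
Repeated squaring: 627^2≡124, 627^4≡224, 627^8≡932, 627^16≡225, 627^32≡434, 627^64≡850, 627^128≡886 (mod 947).
627^237 = 627^(128+64+32+8+4+1) ≡ 746 (mod 947).
Check: 746² = 556516 ≡ 627 (mod 947). The two roots are 201 and 746.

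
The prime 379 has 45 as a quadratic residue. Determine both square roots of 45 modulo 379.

Since 379 ≡ 3 (mod 4), a square root of 45 is 45^((379+1)/4) = 45^95 mod 379.
Repeated squaring: 45^2≡130, 45^4≡224, 45^8≡148, 45^16≡301, 45^32≡20, 45^64≡21 (mod 379).
45^95 = 45^(64+16+8+4+2+1) ≡ 262 (mod 379).
Check: 262² = 68644 ≡ 45 (mod 379). The two roots are 117 and 262.

117, 262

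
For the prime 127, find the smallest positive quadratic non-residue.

(2/127) = +1, so 2 is a residue.
(3/127) = −1, so 3 is the smallest positive non-residue mod 127.

3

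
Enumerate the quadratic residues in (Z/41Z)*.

Square k = 1,…,20 (k and 41−k give the same square):
1²=1, 2²=4, 3²=9, 4²=16, 5²=25, 6²=36, 7²≡8, 8²≡23, 9²≡40, 10²≡18, 11²≡39, 12²≡21, 13²≡5, 14²≡32, 15²≡20, 16²≡10, 17²≡2, 18²≡37, 19²≡33, 20²≡31 (mod 41).
So the quadratic residues mod 41 are {1, 2, 4, 5, 8, 9, 10, 16, 18, 20, 21, 23, 25, 31, 32, 33, 36, 37, 39, 40}.

1, 2, 4, 5, 8, 9, 10, 16, 18, 20, 21, 23, 25, 31, 32, 33, 36, 37, 39, 40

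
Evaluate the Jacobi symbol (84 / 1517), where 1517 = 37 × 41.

1

Pull out 2^2: since 1517 ≡ 5 (mod 8), (2/1517) = -1, so (2/1517)^2 = +1.
Reciprocity: 21 ≡ 1 and 1517 ≡ 1 (mod 4), so (21/1517) = +(1517/21).
Reduce top mod 21: now compute (5/21).
Reciprocity: 5 ≡ 1 and 21 ≡ 1 (mod 4), so (5/21) = +(21/5).
Reduce top mod 5: now compute (1/5).
Reached (1/5) = 1. Collecting the sign flips along the way, the symbol is +1.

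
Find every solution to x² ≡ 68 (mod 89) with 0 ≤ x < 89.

35, 54

89 ≡ 1 (mod 4), so we find a root by search.
Trying successive values, 35² = 1225 ≡ 68 (mod 89). The other root is 89 − 35 = 54.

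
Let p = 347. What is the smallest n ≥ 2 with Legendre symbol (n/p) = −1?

(2/347) = −1, so 2 is the smallest positive non-residue mod 347.

2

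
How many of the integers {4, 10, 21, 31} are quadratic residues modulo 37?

(4/37) = +1 → QR.
(10/37) = +1 → QR.
(21/37) = +1 → QR.
(31/37) = -1 → non-residue.
Total quadratic residues among the 4: 3.

3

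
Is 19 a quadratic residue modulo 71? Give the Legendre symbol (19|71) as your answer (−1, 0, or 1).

1

Reciprocity: 19 ≡ 3 and 71 ≡ 3 (mod 4), so (19/71) = −(71/19).
Reduce top mod 19: now compute (14/19).
Pull out 2: since 19 ≡ 3 (mod 8), (2/19) = -1.
Reciprocity: 7 ≡ 3 and 19 ≡ 3 (mod 4), so (7/19) = −(19/7).
Reduce top mod 7: now compute (5/7).
Reciprocity: 5 ≡ 1 and 7 ≡ 3 (mod 4), so (5/7) = +(7/5).
Reduce top mod 5: now compute (2/5).
Pull out 2: since 5 ≡ 5 (mod 8), (2/5) = -1.
Reached (1/5) = 1. Collecting the sign flips along the way, the symbol is +1.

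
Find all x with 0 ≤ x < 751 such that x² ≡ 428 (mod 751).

360, 391

Since 751 ≡ 3 (mod 4), a square root of 428 is 428^((751+1)/4) = 428^188 mod 751.
Repeated squaring: 428^2≡691, 428^4≡596, 428^8≡744, 428^16≡49, 428^32≡148, 428^64≡125, 428^128≡605 (mod 751).
428^188 = 428^(128+32+16+8+4) ≡ 360 (mod 751).
Check: 360² = 129600 ≡ 428 (mod 751). The two roots are 360 and 391.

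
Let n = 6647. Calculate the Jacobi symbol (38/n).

Pull out 2: since 6647 ≡ 7 (mod 8), (2/6647) = +1.
Reciprocity: 19 ≡ 3 and 6647 ≡ 3 (mod 4), so (19/6647) = −(6647/19).
Reduce top mod 19: now compute (16/19).
Pull out 2^4: since 19 ≡ 3 (mod 8), (2/19) = -1, so (2/19)^4 = +1.
Reached (1/19) = 1. Collecting the sign flips along the way, the symbol is -1.

-1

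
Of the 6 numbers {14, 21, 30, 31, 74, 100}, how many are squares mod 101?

(14/101) = +1 → QR.
(21/101) = +1 → QR.
(30/101) = +1 → QR.
(31/101) = +1 → QR.
(74/101) = -1 → non-residue.
(100/101) = +1 → QR.
Total quadratic residues among the 6: 5.

5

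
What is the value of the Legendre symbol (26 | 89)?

-1

Pull out 2: since 89 ≡ 1 (mod 8), (2/89) = +1.
Reciprocity: 13 ≡ 1 and 89 ≡ 1 (mod 4), so (13/89) = +(89/13).
Reduce top mod 13: now compute (11/13).
Reciprocity: 11 ≡ 3 and 13 ≡ 1 (mod 4), so (11/13) = +(13/11).
Reduce top mod 11: now compute (2/11).
Pull out 2: since 11 ≡ 3 (mod 8), (2/11) = -1.
Reached (1/11) = 1. Collecting the sign flips along the way, the symbol is -1.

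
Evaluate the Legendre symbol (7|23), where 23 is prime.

Euler's criterion: (7/23) ≡ 7^11 (mod 23).
7^2 ≡ 3 (mod 23)
7^4 ≡ 9 (mod 23)
7^8 ≡ 12 (mod 23)
7^11 = 7^(8+2+1) ≡ 22 (mod 23).
Result is 22 ≡ −1, so (7/23) = −1.

-1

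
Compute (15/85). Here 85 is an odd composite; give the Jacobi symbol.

Reciprocity: 15 ≡ 3 and 85 ≡ 1 (mod 4), so (15/85) = +(85/15).
Reduce top mod 15: now compute (10/15).
Pull out 2: since 15 ≡ 7 (mod 8), (2/15) = +1.
Reciprocity: 5 ≡ 1 and 15 ≡ 3 (mod 4), so (5/15) = +(15/5).
Reduce top mod 5: now compute (0/5).
Top reduces to 0: gcd > 1, so the symbol is 0.

0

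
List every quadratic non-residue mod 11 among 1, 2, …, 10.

2,6,7,8,10

Square k = 1,…,5 (k and 11−k give the same square):
1²=1, 2²=4, 3²=9, 4²≡5, 5²≡3 (mod 11).
The residues are {1, 3, 4, 5, 9}; the non-residues are the remaining 5 nonzero classes.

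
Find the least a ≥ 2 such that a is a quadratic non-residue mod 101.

2

(2/101) = −1, so 2 is the smallest positive non-residue mod 101.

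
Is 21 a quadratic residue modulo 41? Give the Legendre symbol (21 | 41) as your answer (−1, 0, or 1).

1

Euler's criterion: (21/41) ≡ 21^20 (mod 41).
21^2 ≡ 31 (mod 41)
21^4 ≡ 18 (mod 41)
21^8 ≡ 37 (mod 41)
21^16 ≡ 16 (mod 41)
21^20 = 21^(16+4) ≡ 1 (mod 41).
Result is 1, so (21/41) = 1.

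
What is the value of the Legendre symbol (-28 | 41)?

First reduce: -28 ≡ 13 (mod 41).
Reciprocity: 13 ≡ 1 and 41 ≡ 1 (mod 4), so (13/41) = +(41/13).
Reduce top mod 13: now compute (2/13).
Pull out 2: since 13 ≡ 5 (mod 8), (2/13) = -1.
Reached (1/13) = 1. Collecting the sign flips along the way, the symbol is -1.

-1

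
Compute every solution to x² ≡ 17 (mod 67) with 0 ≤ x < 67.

Since 67 ≡ 3 (mod 4), a square root of 17 is 17^((67+1)/4) = 17^17 mod 67.
Repeated squaring: 17^2≡21, 17^4≡39, 17^8≡47, 17^16≡65 (mod 67).
17^17 = 17^(16+1) ≡ 33 (mod 67).
Check: 33² = 1089 ≡ 17 (mod 67). The two roots are 33 and 34.

33, 34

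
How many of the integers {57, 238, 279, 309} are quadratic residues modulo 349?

(57/349) = +1 → QR.
(238/349) = +1 → QR.
(279/349) = +1 → QR.
(309/349) = -1 → non-residue.
Total quadratic residues among the 4: 3.

3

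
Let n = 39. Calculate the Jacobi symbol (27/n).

Reciprocity: 27 ≡ 3 and 39 ≡ 3 (mod 4), so (27/39) = −(39/27).
Reduce top mod 27: now compute (12/27).
Pull out 2^2: since 27 ≡ 3 (mod 8), (2/27) = -1, so (2/27)^2 = +1.
Reciprocity: 3 ≡ 3 and 27 ≡ 3 (mod 4), so (3/27) = −(27/3).
Reduce top mod 3: now compute (0/3).
Top reduces to 0: gcd > 1, so the symbol is 0.

0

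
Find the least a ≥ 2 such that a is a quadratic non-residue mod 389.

2

(2/389) = −1, so 2 is the smallest positive non-residue mod 389.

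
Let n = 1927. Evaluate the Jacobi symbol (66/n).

Pull out 2: since 1927 ≡ 7 (mod 8), (2/1927) = +1.
Reciprocity: 33 ≡ 1 and 1927 ≡ 3 (mod 4), so (33/1927) = +(1927/33).
Reduce top mod 33: now compute (13/33).
Reciprocity: 13 ≡ 1 and 33 ≡ 1 (mod 4), so (13/33) = +(33/13).
Reduce top mod 13: now compute (7/13).
Reciprocity: 7 ≡ 3 and 13 ≡ 1 (mod 4), so (7/13) = +(13/7).
Reduce top mod 7: now compute (6/7).
Pull out 2: since 7 ≡ 7 (mod 8), (2/7) = +1.
Reciprocity: 3 ≡ 3 and 7 ≡ 3 (mod 4), so (3/7) = −(7/3).
Reduce top mod 3: now compute (1/3).
Reached (1/3) = 1. Collecting the sign flips along the way, the symbol is -1.

-1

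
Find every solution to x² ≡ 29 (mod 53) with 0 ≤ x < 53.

20, 33

53 ≡ 1 (mod 4), so we find a root by search.
Trying successive values, 20² = 400 ≡ 29 (mod 53). The other root is 53 − 20 = 33.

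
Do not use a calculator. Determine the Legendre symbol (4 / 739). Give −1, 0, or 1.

Euler's criterion: (4/739) ≡ 4^369 (mod 739).
4^2 ≡ 16 (mod 739)
4^4 ≡ 256 (mod 739)
4^8 ≡ 504 (mod 739)
4^16 ≡ 539 (mod 739)
4^32 ≡ 94 (mod 739)
4^64 ≡ 707 (mod 739)
4^128 ≡ 285 (mod 739)
4^256 ≡ 674 (mod 739)
4^369 = 4^(256+64+32+16+1) ≡ 1 (mod 739).
Result is 1, so (4/739) = 1.

1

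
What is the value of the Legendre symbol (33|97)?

1

Euler's criterion: (33/97) ≡ 33^48 (mod 97).
33^2 ≡ 22 (mod 97)
33^4 ≡ 96 (mod 97)
33^8 ≡ 1 (mod 97)
33^16 ≡ 1 (mod 97)
33^32 ≡ 1 (mod 97)
33^48 = 33^(32+16) ≡ 1 (mod 97).
Result is 1, so (33/97) = 1.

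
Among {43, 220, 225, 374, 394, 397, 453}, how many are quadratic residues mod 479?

(43/479) = -1 → non-residue.
(220/479) = +1 → QR.
(225/479) = +1 → QR.
(374/479) = -1 → non-residue.
(394/479) = +1 → QR.
(397/479) = +1 → QR.
(453/479) = +1 → QR.
Total quadratic residues among the 7: 5.

5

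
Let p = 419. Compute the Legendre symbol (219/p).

Reciprocity: 219 ≡ 3 and 419 ≡ 3 (mod 4), so (219/419) = −(419/219).
Reduce top mod 219: now compute (200/219).
Pull out 2^3: since 219 ≡ 3 (mod 8), (2/219) = -1, so (2/219)^3 = -1.
Reciprocity: 25 ≡ 1 and 219 ≡ 3 (mod 4), so (25/219) = +(219/25).
Reduce top mod 25: now compute (19/25).
Reciprocity: 19 ≡ 3 and 25 ≡ 1 (mod 4), so (19/25) = +(25/19).
Reduce top mod 19: now compute (6/19).
Pull out 2: since 19 ≡ 3 (mod 8), (2/19) = -1.
Reciprocity: 3 ≡ 3 and 19 ≡ 3 (mod 4), so (3/19) = −(19/3).
Reduce top mod 3: now compute (1/3).
Reached (1/3) = 1. Collecting the sign flips along the way, the symbol is +1.

1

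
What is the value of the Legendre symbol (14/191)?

Pull out 2: since 191 ≡ 7 (mod 8), (2/191) = +1.
Reciprocity: 7 ≡ 3 and 191 ≡ 3 (mod 4), so (7/191) = −(191/7).
Reduce top mod 7: now compute (2/7).
Pull out 2: since 7 ≡ 7 (mod 8), (2/7) = +1.
Reached (1/7) = 1. Collecting the sign flips along the way, the symbol is -1.

-1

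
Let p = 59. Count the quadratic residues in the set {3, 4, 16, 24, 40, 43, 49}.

4

(3/59) = +1 → QR.
(4/59) = +1 → QR.
(16/59) = +1 → QR.
(24/59) = -1 → non-residue.
(40/59) = -1 → non-residue.
(43/59) = -1 → non-residue.
(49/59) = +1 → QR.
Total quadratic residues among the 7: 4.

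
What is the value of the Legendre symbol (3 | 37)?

1

Reciprocity: 3 ≡ 3 and 37 ≡ 1 (mod 4), so (3/37) = +(37/3).
Reduce top mod 3: now compute (1/3).
Reached (1/3) = 1. Collecting the sign flips along the way, the symbol is +1.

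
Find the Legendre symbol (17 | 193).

Reciprocity: 17 ≡ 1 and 193 ≡ 1 (mod 4), so (17/193) = +(193/17).
Reduce top mod 17: now compute (6/17).
Pull out 2: since 17 ≡ 1 (mod 8), (2/17) = +1.
Reciprocity: 3 ≡ 3 and 17 ≡ 1 (mod 4), so (3/17) = +(17/3).
Reduce top mod 3: now compute (2/3).
Pull out 2: since 3 ≡ 3 (mod 8), (2/3) = -1.
Reached (1/3) = 1. Collecting the sign flips along the way, the symbol is -1.

-1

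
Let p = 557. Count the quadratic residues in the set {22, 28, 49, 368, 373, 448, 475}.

(22/557) = +1 → QR.
(28/557) = +1 → QR.
(49/557) = +1 → QR.
(368/557) = -1 → non-residue.
(373/557) = +1 → QR.
(448/557) = +1 → QR.
(475/557) = +1 → QR.
Total quadratic residues among the 7: 6.

6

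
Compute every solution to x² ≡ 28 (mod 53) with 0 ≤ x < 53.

53 ≡ 1 (mod 4), so we find a root by search.
Trying successive values, 9² = 81 ≡ 28 (mod 53). The other root is 53 − 9 = 44.

9, 44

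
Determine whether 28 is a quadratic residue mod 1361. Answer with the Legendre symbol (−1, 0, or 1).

-1

Pull out 2^2: since 1361 ≡ 1 (mod 8), (2/1361) = +1, so (2/1361)^2 = +1.
Reciprocity: 7 ≡ 3 and 1361 ≡ 1 (mod 4), so (7/1361) = +(1361/7).
Reduce top mod 7: now compute (3/7).
Reciprocity: 3 ≡ 3 and 7 ≡ 3 (mod 4), so (3/7) = −(7/3).
Reduce top mod 3: now compute (1/3).
Reached (1/3) = 1. Collecting the sign flips along the way, the symbol is -1.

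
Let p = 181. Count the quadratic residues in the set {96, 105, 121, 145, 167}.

3

(96/181) = -1 → non-residue.
(105/181) = -1 → non-residue.
(121/181) = +1 → QR.
(145/181) = +1 → QR.
(167/181) = +1 → QR.
Total quadratic residues among the 5: 3.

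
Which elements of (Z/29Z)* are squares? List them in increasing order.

Square k = 1,…,14 (k and 29−k give the same square):
1²=1, 2²=4, 3²=9, 4²=16, 5²=25, 6²≡7, 7²≡20, 8²≡6, 9²≡23, 10²≡13, 11²≡5, 12²≡28, 13²≡24, 14²≡22 (mod 29).
So the quadratic residues mod 29 are {1, 4, 5, 6, 7, 9, 13, 16, 20, 22, 23, 24, 25, 28}.

1 4 5 6 7 9 13 16 20 22 23 24 25 28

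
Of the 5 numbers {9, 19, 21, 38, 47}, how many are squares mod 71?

(9/71) = +1 → QR.
(19/71) = +1 → QR.
(21/71) = -1 → non-residue.
(38/71) = +1 → QR.
(47/71) = -1 → non-residue.
Total quadratic residues among the 5: 3.

3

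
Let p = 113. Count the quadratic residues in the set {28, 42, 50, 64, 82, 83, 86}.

(28/113) = +1 → QR.
(42/113) = -1 → non-residue.
(50/113) = +1 → QR.
(64/113) = +1 → QR.
(82/113) = +1 → QR.
(83/113) = +1 → QR.
(86/113) = -1 → non-residue.
Total quadratic residues among the 7: 5.

5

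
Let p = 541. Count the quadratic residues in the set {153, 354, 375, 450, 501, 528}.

2

(153/541) = -1 → non-residue.
(354/541) = +1 → QR.
(375/541) = +1 → QR.
(450/541) = -1 → non-residue.
(501/541) = -1 → non-residue.
(528/541) = -1 → non-residue.
Total quadratic residues among the 6: 2.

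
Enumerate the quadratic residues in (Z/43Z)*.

Square k = 1,…,21 (k and 43−k give the same square):
1²=1, 2²=4, 3²=9, 4²=16, 5²=25, 6²=36, 7²≡6, 8²≡21, 9²≡38, 10²≡14, 11²≡35, 12²≡15, 13²≡40, 14²≡24, 15²≡10, 16²≡41, 17²≡31, 18²≡23, 19²≡17, 20²≡13, 21²≡11 (mod 43).
So the quadratic residues mod 43 are {1, 4, 6, 9, 10, 11, 13, 14, 15, 16, 17, 21, 23, 24, 25, 31, 35, 36, 38, 40, 41}.

1 4 6 9 10 11 13 14 15 16 17 21 23 24 25 31 35 36 38 40 41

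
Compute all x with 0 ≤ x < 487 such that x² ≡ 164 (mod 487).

237, 250

Since 487 ≡ 3 (mod 4), a square root of 164 is 164^((487+1)/4) = 164^122 mod 487.
Repeated squaring: 164^2≡111, 164^4≡146, 164^8≡375, 164^16≡369, 164^32≡288, 164^64≡154 (mod 487).
164^122 = 164^(64+32+16+8+2) ≡ 237 (mod 487).
Check: 237² = 56169 ≡ 164 (mod 487). The two roots are 237 and 250.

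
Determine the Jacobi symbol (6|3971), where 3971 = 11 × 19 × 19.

Pull out 2: since 3971 ≡ 3 (mod 8), (2/3971) = -1.
Reciprocity: 3 ≡ 3 and 3971 ≡ 3 (mod 4), so (3/3971) = −(3971/3).
Reduce top mod 3: now compute (2/3).
Pull out 2: since 3 ≡ 3 (mod 8), (2/3) = -1.
Reached (1/3) = 1. Collecting the sign flips along the way, the symbol is -1.

-1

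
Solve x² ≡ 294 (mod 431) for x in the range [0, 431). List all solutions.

Since 431 ≡ 3 (mod 4), a square root of 294 is 294^((431+1)/4) = 294^108 mod 431.
Repeated squaring: 294^2≡236, 294^4≡97, 294^8≡358, 294^16≡157, 294^32≡82, 294^64≡259 (mod 431).
294^108 = 294^(64+32+8+4) ≡ 397 (mod 431).
Check: 397² = 157609 ≡ 294 (mod 431). The two roots are 34 and 397.

34, 397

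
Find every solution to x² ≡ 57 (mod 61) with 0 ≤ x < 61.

61 ≡ 1 (mod 4), so we find a root by search.
Trying successive values, 22² = 484 ≡ 57 (mod 61). The other root is 61 − 22 = 39.

22, 39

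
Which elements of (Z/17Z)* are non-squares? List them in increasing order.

3 5 6 7 10 11 12 14

Square k = 1,…,8 (k and 17−k give the same square):
1²=1, 2²=4, 3²=9, 4²=16, 5²≡8, 6²≡2, 7²≡15, 8²≡13 (mod 17).
The residues are {1, 2, 4, 8, 9, 13, 15, 16}; the non-residues are the remaining 8 nonzero classes.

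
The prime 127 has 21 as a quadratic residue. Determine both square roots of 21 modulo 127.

Since 127 ≡ 3 (mod 4), a square root of 21 is 21^((127+1)/4) = 21^32 mod 127.
Repeated squaring: 21^2≡60, 21^4≡44, 21^8≡31, 21^16≡72, 21^32≡104 (mod 127).
21^32 = 21^(32) ≡ 104 (mod 127).
Check: 104² = 10816 ≡ 21 (mod 127). The two roots are 23 and 104.

23, 104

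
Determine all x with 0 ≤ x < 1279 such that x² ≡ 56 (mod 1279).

Since 1279 ≡ 3 (mod 4), a square root of 56 is 56^((1279+1)/4) = 56^320 mod 1279.
Repeated squaring: 56^2≡578, 56^4≡265, 56^8≡1159, 56^16≡331, 56^32≡846, 56^64≡755, 56^128≡870, 56^256≡1011 (mod 1279).
56^320 = 56^(256+64) ≡ 1021 (mod 1279).
Check: 1021² = 1042441 ≡ 56 (mod 1279). The two roots are 258 and 1021.

258, 1021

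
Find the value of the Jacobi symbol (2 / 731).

Pull out 2: since 731 ≡ 3 (mod 8), (2/731) = -1.
Reached (1/731) = 1. Collecting the sign flips along the way, the symbol is -1.

-1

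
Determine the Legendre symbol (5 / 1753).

Reciprocity: 5 ≡ 1 and 1753 ≡ 1 (mod 4), so (5/1753) = +(1753/5).
Reduce top mod 5: now compute (3/5).
Reciprocity: 3 ≡ 3 and 5 ≡ 1 (mod 4), so (3/5) = +(5/3).
Reduce top mod 3: now compute (2/3).
Pull out 2: since 3 ≡ 3 (mod 8), (2/3) = -1.
Reached (1/3) = 1. Collecting the sign flips along the way, the symbol is -1.

-1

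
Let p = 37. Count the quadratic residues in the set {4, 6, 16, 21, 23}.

3

(4/37) = +1 → QR.
(6/37) = -1 → non-residue.
(16/37) = +1 → QR.
(21/37) = +1 → QR.
(23/37) = -1 → non-residue.
Total quadratic residues among the 5: 3.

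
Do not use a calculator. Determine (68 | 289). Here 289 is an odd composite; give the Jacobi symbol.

Pull out 2^2: since 289 ≡ 1 (mod 8), (2/289) = +1, so (2/289)^2 = +1.
Reciprocity: 17 ≡ 1 and 289 ≡ 1 (mod 4), so (17/289) = +(289/17).
Reduce top mod 17: now compute (0/17).
Top reduces to 0: gcd > 1, so the symbol is 0.

0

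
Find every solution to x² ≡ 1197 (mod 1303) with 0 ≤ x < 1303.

Since 1303 ≡ 3 (mod 4), a square root of 1197 is 1197^((1303+1)/4) = 1197^326 mod 1303.
Repeated squaring: 1197^2≡812, 1197^4≡26, 1197^8≡676, 1197^16≡926, 1197^32≡102, 1197^64≡1283, 1197^128≡400, 1197^256≡1034 (mod 1303).
1197^326 = 1197^(256+64+4+2) ≡ 50 (mod 1303).
Check: 50² = 2500 ≡ 1197 (mod 1303). The two roots are 50 and 1253.

50, 1253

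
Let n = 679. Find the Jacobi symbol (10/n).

1

Pull out 2: since 679 ≡ 7 (mod 8), (2/679) = +1.
Reciprocity: 5 ≡ 1 and 679 ≡ 3 (mod 4), so (5/679) = +(679/5).
Reduce top mod 5: now compute (4/5).
Pull out 2^2: since 5 ≡ 5 (mod 8), (2/5) = -1, so (2/5)^2 = +1.
Reached (1/5) = 1. Collecting the sign flips along the way, the symbol is +1.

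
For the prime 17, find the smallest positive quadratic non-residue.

3

(2/17) = +1, so 2 is a residue.
(3/17) = −1, so 3 is the smallest positive non-residue mod 17.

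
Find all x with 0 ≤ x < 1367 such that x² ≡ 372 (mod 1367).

678, 689

Since 1367 ≡ 3 (mod 4), a square root of 372 is 372^((1367+1)/4) = 372^342 mod 1367.
Repeated squaring: 372^2≡317, 372^4≡698, 372^8≡552, 372^16≡1230, 372^32≡998, 372^64≡828, 372^128≡717, 372^256≡97 (mod 1367).
372^342 = 372^(256+64+16+4+2) ≡ 678 (mod 1367).
Check: 678² = 459684 ≡ 372 (mod 1367). The two roots are 678 and 689.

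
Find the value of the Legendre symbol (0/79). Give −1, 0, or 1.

0

Top reduces to 0: gcd > 1, so the symbol is 0.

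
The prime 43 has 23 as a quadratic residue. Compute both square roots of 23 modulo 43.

Since 43 ≡ 3 (mod 4), a square root of 23 is 23^((43+1)/4) = 23^11 mod 43.
Repeated squaring: 23^2≡13, 23^4≡40, 23^8≡9 (mod 43).
23^11 = 23^(8+2+1) ≡ 25 (mod 43).
Check: 25² = 625 ≡ 23 (mod 43). The two roots are 18 and 25.

18, 25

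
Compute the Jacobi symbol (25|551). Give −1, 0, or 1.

1

Reciprocity: 25 ≡ 1 and 551 ≡ 3 (mod 4), so (25/551) = +(551/25).
Reduce top mod 25: now compute (1/25).
Reached (1/25) = 1. Collecting the sign flips along the way, the symbol is +1.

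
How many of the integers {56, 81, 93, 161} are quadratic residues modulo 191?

1

(56/191) = -1 → non-residue.
(81/191) = +1 → QR.
(93/191) = -1 → non-residue.
(161/191) = -1 → non-residue.
Total quadratic residues among the 4: 1.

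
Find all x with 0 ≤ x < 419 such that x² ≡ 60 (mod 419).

136, 283

Since 419 ≡ 3 (mod 4), a square root of 60 is 60^((419+1)/4) = 60^105 mod 419.
Repeated squaring: 60^2≡248, 60^4≡330, 60^8≡379, 60^16≡343, 60^32≡329, 60^64≡139 (mod 419).
60^105 = 60^(64+32+8+1) ≡ 136 (mod 419).
Check: 136² = 18496 ≡ 60 (mod 419). The two roots are 136 and 283.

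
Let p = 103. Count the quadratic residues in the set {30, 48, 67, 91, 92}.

3

(30/103) = +1 → QR.
(48/103) = -1 → non-residue.
(67/103) = -1 → non-residue.
(91/103) = +1 → QR.
(92/103) = +1 → QR.
Total quadratic residues among the 5: 3.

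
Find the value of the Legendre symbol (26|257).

1

Pull out 2: since 257 ≡ 1 (mod 8), (2/257) = +1.
Reciprocity: 13 ≡ 1 and 257 ≡ 1 (mod 4), so (13/257) = +(257/13).
Reduce top mod 13: now compute (10/13).
Pull out 2: since 13 ≡ 5 (mod 8), (2/13) = -1.
Reciprocity: 5 ≡ 1 and 13 ≡ 1 (mod 4), so (5/13) = +(13/5).
Reduce top mod 5: now compute (3/5).
Reciprocity: 3 ≡ 3 and 5 ≡ 1 (mod 4), so (3/5) = +(5/3).
Reduce top mod 3: now compute (2/3).
Pull out 2: since 3 ≡ 3 (mod 8), (2/3) = -1.
Reached (1/3) = 1. Collecting the sign flips along the way, the symbol is +1.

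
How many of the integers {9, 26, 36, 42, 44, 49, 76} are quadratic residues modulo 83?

(9/83) = +1 → QR.
(26/83) = +1 → QR.
(36/83) = +1 → QR.
(42/83) = -1 → non-residue.
(44/83) = +1 → QR.
(49/83) = +1 → QR.
(76/83) = -1 → non-residue.
Total quadratic residues among the 7: 5.

5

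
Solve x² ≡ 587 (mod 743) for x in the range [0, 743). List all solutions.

209, 534

Since 743 ≡ 3 (mod 4), a square root of 587 is 587^((743+1)/4) = 587^186 mod 743.
Repeated squaring: 587^2≡560, 587^4≡54, 587^8≡687, 587^16≡164, 587^32≡148, 587^64≡357, 587^128≡396 (mod 743).
587^186 = 587^(128+32+16+8+2) ≡ 209 (mod 743).
Check: 209² = 43681 ≡ 587 (mod 743). The two roots are 209 and 534.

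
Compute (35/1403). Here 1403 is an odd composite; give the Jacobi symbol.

Reciprocity: 35 ≡ 3 and 1403 ≡ 3 (mod 4), so (35/1403) = −(1403/35).
Reduce top mod 35: now compute (3/35).
Reciprocity: 3 ≡ 3 and 35 ≡ 3 (mod 4), so (3/35) = −(35/3).
Reduce top mod 3: now compute (2/3).
Pull out 2: since 3 ≡ 3 (mod 8), (2/3) = -1.
Reached (1/3) = 1. Collecting the sign flips along the way, the symbol is -1.

-1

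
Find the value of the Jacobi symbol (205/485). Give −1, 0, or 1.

0

Reciprocity: 205 ≡ 1 and 485 ≡ 1 (mod 4), so (205/485) = +(485/205).
Reduce top mod 205: now compute (75/205).
Reciprocity: 75 ≡ 3 and 205 ≡ 1 (mod 4), so (75/205) = +(205/75).
Reduce top mod 75: now compute (55/75).
Reciprocity: 55 ≡ 3 and 75 ≡ 3 (mod 4), so (55/75) = −(75/55).
Reduce top mod 55: now compute (20/55).
Pull out 2^2: since 55 ≡ 7 (mod 8), (2/55) = +1, so (2/55)^2 = +1.
Reciprocity: 5 ≡ 1 and 55 ≡ 3 (mod 4), so (5/55) = +(55/5).
Reduce top mod 5: now compute (0/5).
Top reduces to 0: gcd > 1, so the symbol is 0.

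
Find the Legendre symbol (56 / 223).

1

Euler's criterion: (56/223) ≡ 56^111 (mod 223).
56^2 ≡ 14 (mod 223)
56^4 ≡ 196 (mod 223)
56^8 ≡ 60 (mod 223)
56^16 ≡ 32 (mod 223)
56^32 ≡ 132 (mod 223)
56^64 ≡ 30 (mod 223)
56^111 = 56^(64+32+8+4+2+1) ≡ 1 (mod 223).
Result is 1, so (56/223) = 1.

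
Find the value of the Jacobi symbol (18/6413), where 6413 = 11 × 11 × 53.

Pull out 2: since 6413 ≡ 5 (mod 8), (2/6413) = -1.
Reciprocity: 9 ≡ 1 and 6413 ≡ 1 (mod 4), so (9/6413) = +(6413/9).
Reduce top mod 9: now compute (5/9).
Reciprocity: 5 ≡ 1 and 9 ≡ 1 (mod 4), so (5/9) = +(9/5).
Reduce top mod 5: now compute (4/5).
Pull out 2^2: since 5 ≡ 5 (mod 8), (2/5) = -1, so (2/5)^2 = +1.
Reached (1/5) = 1. Collecting the sign flips along the way, the symbol is -1.

-1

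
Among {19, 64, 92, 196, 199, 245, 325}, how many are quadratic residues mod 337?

3

(19/337) = -1 → non-residue.
(64/337) = +1 → QR.
(92/337) = -1 → non-residue.
(196/337) = +1 → QR.
(199/337) = -1 → non-residue.
(245/337) = -1 → non-residue.
(325/337) = +1 → QR.
Total quadratic residues among the 7: 3.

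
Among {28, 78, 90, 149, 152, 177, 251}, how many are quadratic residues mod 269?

4

(28/269) = -1 → non-residue.
(78/269) = +1 → QR.
(90/269) = -1 → non-residue.
(149/269) = +1 → QR.
(152/269) = +1 → QR.
(177/269) = +1 → QR.
(251/269) = -1 → non-residue.
Total quadratic residues among the 7: 4.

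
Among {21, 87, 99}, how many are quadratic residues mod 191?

(21/191) = -1 → non-residue.
(87/191) = -1 → non-residue.
(99/191) = -1 → non-residue.
Total quadratic residues among the 3: 0.

0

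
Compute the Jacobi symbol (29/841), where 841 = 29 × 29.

Reciprocity: 29 ≡ 1 and 841 ≡ 1 (mod 4), so (29/841) = +(841/29).
Reduce top mod 29: now compute (0/29).
Top reduces to 0: gcd > 1, so the symbol is 0.

0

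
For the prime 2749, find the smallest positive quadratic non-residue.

2

(2/2749) = −1, so 2 is the smallest positive non-residue mod 2749.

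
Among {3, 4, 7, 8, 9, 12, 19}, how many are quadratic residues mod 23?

(3/23) = +1 → QR.
(4/23) = +1 → QR.
(7/23) = -1 → non-residue.
(8/23) = +1 → QR.
(9/23) = +1 → QR.
(12/23) = +1 → QR.
(19/23) = -1 → non-residue.
Total quadratic residues among the 7: 5.

5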